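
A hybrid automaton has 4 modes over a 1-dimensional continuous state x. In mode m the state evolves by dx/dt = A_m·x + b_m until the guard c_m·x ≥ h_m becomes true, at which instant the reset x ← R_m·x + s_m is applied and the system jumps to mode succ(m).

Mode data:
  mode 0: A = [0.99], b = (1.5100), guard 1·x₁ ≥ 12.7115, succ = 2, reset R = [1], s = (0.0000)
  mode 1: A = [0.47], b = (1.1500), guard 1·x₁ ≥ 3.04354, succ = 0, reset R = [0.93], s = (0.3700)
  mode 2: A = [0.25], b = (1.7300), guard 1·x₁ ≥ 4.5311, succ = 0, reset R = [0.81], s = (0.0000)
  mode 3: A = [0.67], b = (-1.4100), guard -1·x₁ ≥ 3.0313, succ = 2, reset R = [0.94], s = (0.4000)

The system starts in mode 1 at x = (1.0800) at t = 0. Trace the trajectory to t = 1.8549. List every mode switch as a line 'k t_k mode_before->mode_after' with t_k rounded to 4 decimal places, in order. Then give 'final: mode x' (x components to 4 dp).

1 0.9417 1->0
final: 0 10.1456

Mode 1: guard c·x = 3.0435 hit at Δt = 0.9417 (t = 0.9417), x⁻ = (3.0435) → reset → x⁺ = (3.2005), jump to mode 0
Mode 0: flow for 0.9132 to horizon, guard not reached → x = (10.1456)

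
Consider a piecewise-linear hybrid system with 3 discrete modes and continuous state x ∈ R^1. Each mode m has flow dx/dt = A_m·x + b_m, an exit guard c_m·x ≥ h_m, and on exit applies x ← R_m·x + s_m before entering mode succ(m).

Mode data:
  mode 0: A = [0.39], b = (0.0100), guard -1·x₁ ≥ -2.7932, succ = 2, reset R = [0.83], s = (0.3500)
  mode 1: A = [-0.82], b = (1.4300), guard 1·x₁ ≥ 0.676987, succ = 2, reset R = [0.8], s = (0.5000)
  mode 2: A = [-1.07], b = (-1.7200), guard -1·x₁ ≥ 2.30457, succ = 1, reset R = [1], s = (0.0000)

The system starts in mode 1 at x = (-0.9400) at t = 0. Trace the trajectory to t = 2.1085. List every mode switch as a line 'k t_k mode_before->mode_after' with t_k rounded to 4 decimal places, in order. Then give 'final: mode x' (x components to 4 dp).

Mode 1: guard c·x = 0.6770 hit at Δt = 1.1250 (t = 1.1250), x⁻ = (0.6770) → reset → x⁺ = (1.0416), jump to mode 2
Mode 2: flow for 0.9835 to horizon, guard not reached → x = (-0.6826)

1 1.1250 1->2
final: 2 -0.6826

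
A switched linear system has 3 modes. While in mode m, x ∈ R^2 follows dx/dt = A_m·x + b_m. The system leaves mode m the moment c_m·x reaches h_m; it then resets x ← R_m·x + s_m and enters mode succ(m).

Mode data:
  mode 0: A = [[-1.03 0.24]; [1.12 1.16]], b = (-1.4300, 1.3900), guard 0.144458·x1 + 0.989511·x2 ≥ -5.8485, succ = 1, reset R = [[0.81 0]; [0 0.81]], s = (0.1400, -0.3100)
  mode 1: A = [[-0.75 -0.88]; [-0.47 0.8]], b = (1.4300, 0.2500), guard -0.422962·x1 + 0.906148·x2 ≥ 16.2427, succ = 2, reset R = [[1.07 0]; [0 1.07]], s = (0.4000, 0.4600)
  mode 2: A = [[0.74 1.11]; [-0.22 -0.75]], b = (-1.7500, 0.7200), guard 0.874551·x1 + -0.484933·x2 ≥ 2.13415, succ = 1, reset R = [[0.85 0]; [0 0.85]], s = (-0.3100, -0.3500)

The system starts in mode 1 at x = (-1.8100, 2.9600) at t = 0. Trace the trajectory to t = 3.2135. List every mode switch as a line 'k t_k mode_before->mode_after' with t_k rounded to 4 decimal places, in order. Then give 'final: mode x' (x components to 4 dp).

1 1.5572 1->2
2 2.6985 2->1
final: 1 1.5752 8.0642

Mode 1: guard c·x = 16.2427 hit at Δt = 1.5572 (t = 1.5572), x⁻ = (-6.2478, 15.0087) → reset → x⁺ = (-6.2851, 16.5193), jump to mode 2
Mode 2: guard c·x = 2.1341 hit at Δt = 1.1413 (t = 2.6985), x⁻ = (6.5368, 7.3878) → reset → x⁺ = (5.2463, 5.9297), jump to mode 1
Mode 1: flow for 0.5150 to horizon, guard not reached → x = (1.5752, 8.0642)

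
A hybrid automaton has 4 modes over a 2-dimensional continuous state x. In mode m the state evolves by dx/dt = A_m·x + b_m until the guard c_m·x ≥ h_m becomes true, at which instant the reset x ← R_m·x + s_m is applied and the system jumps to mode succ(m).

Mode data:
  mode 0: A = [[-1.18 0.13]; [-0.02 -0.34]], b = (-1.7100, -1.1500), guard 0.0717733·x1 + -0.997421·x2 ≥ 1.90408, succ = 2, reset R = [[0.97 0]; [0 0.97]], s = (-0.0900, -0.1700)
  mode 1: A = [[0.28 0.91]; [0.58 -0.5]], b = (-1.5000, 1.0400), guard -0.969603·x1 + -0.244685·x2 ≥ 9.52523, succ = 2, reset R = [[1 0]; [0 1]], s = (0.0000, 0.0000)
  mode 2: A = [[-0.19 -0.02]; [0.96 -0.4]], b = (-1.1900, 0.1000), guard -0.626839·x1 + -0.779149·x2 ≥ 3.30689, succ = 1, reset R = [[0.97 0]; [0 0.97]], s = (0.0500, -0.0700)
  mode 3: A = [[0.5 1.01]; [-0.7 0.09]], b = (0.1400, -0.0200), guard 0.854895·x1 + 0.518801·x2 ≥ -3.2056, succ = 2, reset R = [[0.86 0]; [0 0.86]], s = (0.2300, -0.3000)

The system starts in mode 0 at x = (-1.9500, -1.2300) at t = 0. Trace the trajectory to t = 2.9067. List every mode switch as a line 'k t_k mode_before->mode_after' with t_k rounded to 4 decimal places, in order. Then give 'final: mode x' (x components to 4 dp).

1 1.4595 0->2
2 1.9478 2->1
final: 1 -6.6926 -2.7277

Mode 0: guard c·x = 1.9041 hit at Δt = 1.4595 (t = 1.4595), x⁻ = (-1.6989, -2.0313) → reset → x⁺ = (-1.7379, -2.1403), jump to mode 2
Mode 2: guard c·x = 3.3069 hit at Δt = 0.4883 (t = 1.9478), x⁻ = (-2.1171, -2.5410) → reset → x⁺ = (-2.0036, -2.5348), jump to mode 1
Mode 1: flow for 0.9589 to horizon, guard not reached → x = (-6.6926, -2.7277)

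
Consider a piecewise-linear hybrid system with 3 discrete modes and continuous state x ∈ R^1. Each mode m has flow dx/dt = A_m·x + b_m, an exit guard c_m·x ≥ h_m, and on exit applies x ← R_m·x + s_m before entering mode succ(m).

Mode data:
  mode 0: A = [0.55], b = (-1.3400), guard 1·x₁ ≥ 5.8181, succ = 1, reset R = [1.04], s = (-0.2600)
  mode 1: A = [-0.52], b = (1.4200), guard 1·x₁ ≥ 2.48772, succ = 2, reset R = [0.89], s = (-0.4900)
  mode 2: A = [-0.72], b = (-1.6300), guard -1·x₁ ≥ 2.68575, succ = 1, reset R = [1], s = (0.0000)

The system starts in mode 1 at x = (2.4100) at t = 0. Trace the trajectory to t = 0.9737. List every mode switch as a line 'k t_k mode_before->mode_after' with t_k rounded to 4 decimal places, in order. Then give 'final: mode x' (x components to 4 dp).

Mode 1: guard c·x = 2.4877 hit at Δt = 0.5336 (t = 0.5336), x⁻ = (2.4877) → reset → x⁺ = (1.7241), jump to mode 2
Mode 2: flow for 0.4401 to horizon, guard not reached → x = (0.6410)

1 0.5336 1->2
final: 2 0.6410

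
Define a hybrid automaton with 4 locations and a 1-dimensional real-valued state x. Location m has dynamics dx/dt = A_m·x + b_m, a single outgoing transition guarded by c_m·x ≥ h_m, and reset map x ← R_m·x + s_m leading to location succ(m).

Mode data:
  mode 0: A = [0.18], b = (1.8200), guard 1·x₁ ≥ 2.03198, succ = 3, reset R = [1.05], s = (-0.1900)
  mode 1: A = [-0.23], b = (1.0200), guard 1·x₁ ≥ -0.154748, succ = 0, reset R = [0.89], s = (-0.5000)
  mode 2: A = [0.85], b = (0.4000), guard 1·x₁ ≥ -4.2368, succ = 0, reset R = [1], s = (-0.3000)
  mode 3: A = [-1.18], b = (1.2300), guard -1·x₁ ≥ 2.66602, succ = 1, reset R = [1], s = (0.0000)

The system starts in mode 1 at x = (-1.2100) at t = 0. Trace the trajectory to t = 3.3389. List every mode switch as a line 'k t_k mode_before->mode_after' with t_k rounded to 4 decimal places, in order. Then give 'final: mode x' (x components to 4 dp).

1 0.8998 1->0
2 2.2791 0->3
final: 3 1.3004

Mode 1: guard c·x = -0.1547 hit at Δt = 0.8998 (t = 0.8998), x⁻ = (-0.1547) → reset → x⁺ = (-0.6377), jump to mode 0
Mode 0: guard c·x = 2.0320 hit at Δt = 1.3793 (t = 2.2791), x⁻ = (2.0320) → reset → x⁺ = (1.9436), jump to mode 3
Mode 3: flow for 1.0598 to horizon, guard not reached → x = (1.3004)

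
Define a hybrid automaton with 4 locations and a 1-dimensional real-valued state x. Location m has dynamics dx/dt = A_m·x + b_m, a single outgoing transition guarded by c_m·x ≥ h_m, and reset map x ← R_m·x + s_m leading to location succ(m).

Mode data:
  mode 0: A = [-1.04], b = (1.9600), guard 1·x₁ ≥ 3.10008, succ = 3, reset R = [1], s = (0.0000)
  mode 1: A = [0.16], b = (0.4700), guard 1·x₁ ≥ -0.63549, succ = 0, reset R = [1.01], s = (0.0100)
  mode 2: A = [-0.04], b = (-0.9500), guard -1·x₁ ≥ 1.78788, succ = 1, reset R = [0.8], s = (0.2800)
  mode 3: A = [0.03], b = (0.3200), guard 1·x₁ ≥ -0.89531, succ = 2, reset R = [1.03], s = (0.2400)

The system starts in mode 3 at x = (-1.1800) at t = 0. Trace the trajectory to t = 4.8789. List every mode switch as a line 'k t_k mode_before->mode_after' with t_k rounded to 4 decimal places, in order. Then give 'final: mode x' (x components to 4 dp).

1 0.9856 3->2
2 2.2136 2->1
3 3.7957 1->0
final: 0 1.0689

Mode 3: guard c·x = -0.8953 hit at Δt = 0.9856 (t = 0.9856), x⁻ = (-0.8953) → reset → x⁺ = (-0.6822), jump to mode 2
Mode 2: guard c·x = 1.7879 hit at Δt = 1.2280 (t = 2.2136), x⁻ = (-1.7879) → reset → x⁺ = (-1.1503), jump to mode 1
Mode 1: guard c·x = -0.6355 hit at Δt = 1.5821 (t = 3.7957), x⁻ = (-0.6355) → reset → x⁺ = (-0.6318), jump to mode 0
Mode 0: flow for 1.0832 to horizon, guard not reached → x = (1.0689)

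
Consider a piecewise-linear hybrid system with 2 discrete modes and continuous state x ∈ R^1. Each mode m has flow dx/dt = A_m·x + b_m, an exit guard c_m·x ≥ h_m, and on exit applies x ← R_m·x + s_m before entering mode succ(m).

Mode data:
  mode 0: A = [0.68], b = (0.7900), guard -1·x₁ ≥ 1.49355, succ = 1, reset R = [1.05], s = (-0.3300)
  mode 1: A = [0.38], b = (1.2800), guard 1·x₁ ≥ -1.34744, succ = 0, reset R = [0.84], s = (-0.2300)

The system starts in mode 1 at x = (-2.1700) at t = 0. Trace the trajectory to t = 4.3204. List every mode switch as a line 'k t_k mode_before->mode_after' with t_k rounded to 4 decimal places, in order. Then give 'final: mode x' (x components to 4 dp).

1 1.3752 1->0
2 2.1190 0->1
3 2.9563 1->0
4 3.7000 0->1
final: 1 -1.5074

Mode 1: guard c·x = -1.3474 hit at Δt = 1.3752 (t = 1.3752), x⁻ = (-1.3474) → reset → x⁺ = (-1.3618), jump to mode 0
Mode 0: guard c·x = 1.4935 hit at Δt = 0.7437 (t = 2.1190), x⁻ = (-1.4935) → reset → x⁺ = (-1.8982), jump to mode 1
Mode 1: guard c·x = -1.3474 hit at Δt = 0.8373 (t = 2.9563), x⁻ = (-1.3474) → reset → x⁺ = (-1.3618), jump to mode 0
Mode 0: guard c·x = 1.4935 hit at Δt = 0.7437 (t = 3.7000), x⁻ = (-1.4935) → reset → x⁺ = (-1.8982), jump to mode 1
Mode 1: flow for 0.6204 to horizon, guard not reached → x = (-1.5074)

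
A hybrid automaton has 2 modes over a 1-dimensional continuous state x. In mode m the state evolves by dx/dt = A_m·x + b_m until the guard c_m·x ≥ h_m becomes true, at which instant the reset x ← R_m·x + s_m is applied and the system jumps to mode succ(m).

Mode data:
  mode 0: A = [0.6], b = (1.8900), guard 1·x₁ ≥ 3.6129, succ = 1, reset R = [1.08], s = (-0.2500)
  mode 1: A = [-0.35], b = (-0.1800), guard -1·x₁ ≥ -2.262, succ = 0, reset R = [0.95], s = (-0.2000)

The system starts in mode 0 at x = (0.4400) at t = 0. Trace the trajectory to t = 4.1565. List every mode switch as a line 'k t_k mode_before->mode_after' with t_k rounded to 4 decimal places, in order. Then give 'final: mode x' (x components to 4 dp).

Mode 0: guard c·x = 3.6129 hit at Δt = 1.0555 (t = 1.0555), x⁻ = (3.6129) → reset → x⁺ = (3.6519), jump to mode 1
Mode 1: guard c·x = -2.2620 hit at Δt = 1.1597 (t = 2.2152), x⁻ = (2.2620) → reset → x⁺ = (1.9489), jump to mode 0
Mode 0: guard c·x = 3.6129 hit at Δt = 0.4707 (t = 2.6859), x⁻ = (3.6129) → reset → x⁺ = (3.6519), jump to mode 1
Mode 1: guard c·x = -2.2620 hit at Δt = 1.1597 (t = 3.8456), x⁻ = (2.2620) → reset → x⁺ = (1.9489), jump to mode 0
Mode 0: flow for 0.3109 to horizon, guard not reached → x = (2.9945)

1 1.0555 0->1
2 2.2152 1->0
3 2.6859 0->1
4 3.8456 1->0
final: 0 2.9945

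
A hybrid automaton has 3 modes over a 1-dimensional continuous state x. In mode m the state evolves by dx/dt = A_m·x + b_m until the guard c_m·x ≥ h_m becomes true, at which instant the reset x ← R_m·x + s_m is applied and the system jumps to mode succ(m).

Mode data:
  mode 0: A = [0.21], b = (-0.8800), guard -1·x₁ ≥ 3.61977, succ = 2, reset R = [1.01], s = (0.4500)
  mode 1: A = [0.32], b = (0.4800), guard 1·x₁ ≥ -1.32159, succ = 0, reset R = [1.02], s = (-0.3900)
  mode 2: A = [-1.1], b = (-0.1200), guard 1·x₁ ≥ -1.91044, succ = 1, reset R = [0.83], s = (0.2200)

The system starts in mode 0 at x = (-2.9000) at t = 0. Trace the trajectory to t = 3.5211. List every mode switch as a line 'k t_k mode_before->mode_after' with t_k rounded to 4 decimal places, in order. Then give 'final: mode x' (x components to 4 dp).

1 0.4604 0->2
2 0.9530 2->1
3 1.8397 1->0
4 3.1524 0->2
final: 2 -2.1735

Mode 0: guard c·x = 3.6198 hit at Δt = 0.4604 (t = 0.4604), x⁻ = (-3.6198) → reset → x⁺ = (-3.2060), jump to mode 2
Mode 2: guard c·x = -1.9104 hit at Δt = 0.4926 (t = 0.9530), x⁻ = (-1.9104) → reset → x⁺ = (-1.3657), jump to mode 1
Mode 1: guard c·x = -1.3216 hit at Δt = 0.8867 (t = 1.8397), x⁻ = (-1.3216) → reset → x⁺ = (-1.7380), jump to mode 0
Mode 0: guard c·x = 3.6198 hit at Δt = 1.3127 (t = 3.1524), x⁻ = (-3.6198) → reset → x⁺ = (-3.2060), jump to mode 2
Mode 2: flow for 0.3687 to horizon, guard not reached → x = (-2.1735)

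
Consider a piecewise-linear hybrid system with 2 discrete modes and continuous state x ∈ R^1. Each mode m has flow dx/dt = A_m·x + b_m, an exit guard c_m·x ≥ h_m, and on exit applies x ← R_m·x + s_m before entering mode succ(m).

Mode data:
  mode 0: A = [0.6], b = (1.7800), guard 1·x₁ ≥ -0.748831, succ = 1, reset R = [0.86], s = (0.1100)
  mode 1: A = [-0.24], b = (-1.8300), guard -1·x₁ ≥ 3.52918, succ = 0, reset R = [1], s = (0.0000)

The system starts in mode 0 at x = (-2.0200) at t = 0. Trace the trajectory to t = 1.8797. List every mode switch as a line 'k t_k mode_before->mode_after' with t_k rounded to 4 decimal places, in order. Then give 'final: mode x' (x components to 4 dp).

Mode 0: guard c·x = -0.7488 hit at Δt = 1.4189 (t = 1.4189), x⁻ = (-0.7488) → reset → x⁺ = (-0.5340), jump to mode 1
Mode 1: flow for 0.4608 to horizon, guard not reached → x = (-1.2764)

1 1.4189 0->1
final: 1 -1.2764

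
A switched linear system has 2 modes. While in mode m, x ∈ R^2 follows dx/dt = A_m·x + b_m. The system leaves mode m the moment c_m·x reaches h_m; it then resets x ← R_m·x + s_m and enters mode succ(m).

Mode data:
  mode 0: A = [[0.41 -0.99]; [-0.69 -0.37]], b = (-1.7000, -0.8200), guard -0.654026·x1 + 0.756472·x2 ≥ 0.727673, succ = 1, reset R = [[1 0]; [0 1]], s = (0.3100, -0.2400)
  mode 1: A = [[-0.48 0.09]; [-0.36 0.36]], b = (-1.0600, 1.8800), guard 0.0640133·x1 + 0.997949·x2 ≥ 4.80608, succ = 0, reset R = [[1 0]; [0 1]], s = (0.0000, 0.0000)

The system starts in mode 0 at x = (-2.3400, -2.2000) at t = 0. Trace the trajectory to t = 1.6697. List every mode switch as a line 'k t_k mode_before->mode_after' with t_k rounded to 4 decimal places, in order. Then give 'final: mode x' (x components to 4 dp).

Mode 0: guard c·x = 0.7277 hit at Δt = 0.4744 (t = 0.4744), x⁻ = (-2.7815, -1.4429) → reset → x⁺ = (-2.4715, -1.6829), jump to mode 1
Mode 1: flow for 1.1953 to horizon, guard not reached → x = (-2.3593, 1.5338)

1 0.4744 0->1
final: 1 -2.3593 1.5338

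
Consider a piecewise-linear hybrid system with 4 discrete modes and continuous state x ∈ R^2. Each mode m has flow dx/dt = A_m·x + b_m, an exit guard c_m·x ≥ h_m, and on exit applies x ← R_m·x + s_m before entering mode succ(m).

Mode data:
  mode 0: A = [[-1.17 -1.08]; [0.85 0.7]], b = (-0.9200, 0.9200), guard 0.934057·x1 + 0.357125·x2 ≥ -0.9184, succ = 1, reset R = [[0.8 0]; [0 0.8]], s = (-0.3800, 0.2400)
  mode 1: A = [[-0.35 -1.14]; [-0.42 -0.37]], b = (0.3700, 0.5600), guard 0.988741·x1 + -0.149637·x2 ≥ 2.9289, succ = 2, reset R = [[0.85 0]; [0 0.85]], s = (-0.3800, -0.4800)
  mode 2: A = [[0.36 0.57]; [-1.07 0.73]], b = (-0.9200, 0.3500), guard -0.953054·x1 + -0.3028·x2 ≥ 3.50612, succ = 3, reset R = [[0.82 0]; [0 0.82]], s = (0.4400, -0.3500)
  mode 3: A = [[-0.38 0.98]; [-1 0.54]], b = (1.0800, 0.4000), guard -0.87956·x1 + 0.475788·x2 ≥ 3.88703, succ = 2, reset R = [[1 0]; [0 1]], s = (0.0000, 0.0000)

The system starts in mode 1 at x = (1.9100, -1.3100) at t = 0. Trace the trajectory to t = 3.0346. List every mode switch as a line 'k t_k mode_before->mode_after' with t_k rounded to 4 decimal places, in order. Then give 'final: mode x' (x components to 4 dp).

Mode 1: guard c·x = 2.9289 hit at Δt = 0.8694 (t = 0.8694), x⁻ = (2.7688, -1.2784) → reset → x⁺ = (1.9735, -1.5666), jump to mode 2
Mode 2: guard c·x = 3.5061 hit at Δt = 1.3882 (t = 2.2576), x⁻ = (-1.9620, -5.4036) → reset → x⁺ = (-1.1689, -4.7810), jump to mode 3
Mode 3: flow for 0.7770 to horizon, guard not reached → x = (-3.3690, -4.7151)

1 0.8694 1->2
2 2.2576 2->3
final: 3 -3.3690 -4.7151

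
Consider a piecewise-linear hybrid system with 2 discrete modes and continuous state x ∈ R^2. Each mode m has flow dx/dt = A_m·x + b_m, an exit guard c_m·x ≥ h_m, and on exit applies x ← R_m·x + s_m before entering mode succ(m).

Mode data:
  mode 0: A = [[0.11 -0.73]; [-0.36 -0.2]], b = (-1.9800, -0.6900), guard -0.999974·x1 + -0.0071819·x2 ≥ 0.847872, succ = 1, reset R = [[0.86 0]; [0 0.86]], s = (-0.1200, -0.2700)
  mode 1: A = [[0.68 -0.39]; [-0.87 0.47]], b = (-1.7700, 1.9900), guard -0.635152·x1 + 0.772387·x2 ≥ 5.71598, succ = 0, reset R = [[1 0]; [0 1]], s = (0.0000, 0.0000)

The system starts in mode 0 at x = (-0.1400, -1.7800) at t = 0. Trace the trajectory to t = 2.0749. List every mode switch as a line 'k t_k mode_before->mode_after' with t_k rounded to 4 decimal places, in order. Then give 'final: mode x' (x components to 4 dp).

Mode 0: guard c·x = 0.8479 hit at Δt = 1.0453 (t = 1.0453), x⁻ = (-0.8341, -1.9247) → reset → x⁺ = (-0.8373, -1.9253), jump to mode 1
Mode 1: flow for 1.0296 to horizon, guard not reached → x = (-3.9479, 1.7850)

1 1.0453 0->1
final: 1 -3.9479 1.7850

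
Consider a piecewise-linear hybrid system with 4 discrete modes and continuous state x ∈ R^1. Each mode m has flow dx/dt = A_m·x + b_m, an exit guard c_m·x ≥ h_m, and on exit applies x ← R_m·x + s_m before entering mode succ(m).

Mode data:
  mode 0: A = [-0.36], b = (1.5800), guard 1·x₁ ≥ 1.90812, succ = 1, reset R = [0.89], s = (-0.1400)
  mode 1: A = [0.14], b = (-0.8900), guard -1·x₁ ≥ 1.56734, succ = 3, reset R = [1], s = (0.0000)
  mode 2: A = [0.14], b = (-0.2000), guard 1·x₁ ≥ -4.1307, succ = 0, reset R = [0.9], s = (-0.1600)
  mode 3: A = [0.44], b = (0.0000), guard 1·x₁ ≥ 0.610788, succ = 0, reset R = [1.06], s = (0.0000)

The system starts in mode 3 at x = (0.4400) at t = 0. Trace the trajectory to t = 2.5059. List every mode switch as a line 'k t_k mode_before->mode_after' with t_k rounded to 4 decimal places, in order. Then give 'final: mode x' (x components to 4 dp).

Mode 3: guard c·x = 0.6108 hit at Δt = 0.7454 (t = 0.7454), x⁻ = (0.6108) → reset → x⁺ = (0.6474), jump to mode 0
Mode 0: guard c·x = 1.9081 hit at Δt = 1.1414 (t = 1.8868), x⁻ = (1.9081) → reset → x⁺ = (1.5582), jump to mode 1
Mode 1: flow for 0.6191 to horizon, guard not reached → x = (1.1237)

1 0.7454 3->0
2 1.8868 0->1
final: 1 1.1237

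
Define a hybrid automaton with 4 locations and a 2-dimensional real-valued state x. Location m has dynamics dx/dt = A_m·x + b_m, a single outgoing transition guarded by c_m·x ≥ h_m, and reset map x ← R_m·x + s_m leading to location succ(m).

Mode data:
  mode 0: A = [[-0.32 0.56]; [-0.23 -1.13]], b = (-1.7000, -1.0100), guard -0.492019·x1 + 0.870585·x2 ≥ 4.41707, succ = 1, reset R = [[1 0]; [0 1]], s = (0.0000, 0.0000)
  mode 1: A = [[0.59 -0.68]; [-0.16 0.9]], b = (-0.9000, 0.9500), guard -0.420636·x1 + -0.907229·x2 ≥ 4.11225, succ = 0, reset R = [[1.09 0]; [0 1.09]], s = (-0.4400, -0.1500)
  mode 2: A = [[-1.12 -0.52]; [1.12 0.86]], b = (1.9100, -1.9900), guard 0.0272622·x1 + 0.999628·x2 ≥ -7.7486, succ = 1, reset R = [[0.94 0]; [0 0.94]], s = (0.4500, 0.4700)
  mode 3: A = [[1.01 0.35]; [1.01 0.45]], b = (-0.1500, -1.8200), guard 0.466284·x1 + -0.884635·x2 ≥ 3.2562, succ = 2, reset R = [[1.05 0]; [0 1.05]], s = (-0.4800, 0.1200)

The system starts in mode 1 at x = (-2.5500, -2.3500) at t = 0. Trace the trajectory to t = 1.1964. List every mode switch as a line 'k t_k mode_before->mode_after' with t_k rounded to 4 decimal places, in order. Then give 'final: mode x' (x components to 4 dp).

Mode 1: guard c·x = 4.1123 hit at Δt = 0.7352 (t = 0.7352), x⁻ = (-3.0976, -3.0966) → reset → x⁺ = (-3.8163, -3.5253), jump to mode 0
Mode 0: flow for 0.4612 to horizon, guard not reached → x = (-4.6797, -2.0988)

1 0.7352 1->0
final: 0 -4.6797 -2.0988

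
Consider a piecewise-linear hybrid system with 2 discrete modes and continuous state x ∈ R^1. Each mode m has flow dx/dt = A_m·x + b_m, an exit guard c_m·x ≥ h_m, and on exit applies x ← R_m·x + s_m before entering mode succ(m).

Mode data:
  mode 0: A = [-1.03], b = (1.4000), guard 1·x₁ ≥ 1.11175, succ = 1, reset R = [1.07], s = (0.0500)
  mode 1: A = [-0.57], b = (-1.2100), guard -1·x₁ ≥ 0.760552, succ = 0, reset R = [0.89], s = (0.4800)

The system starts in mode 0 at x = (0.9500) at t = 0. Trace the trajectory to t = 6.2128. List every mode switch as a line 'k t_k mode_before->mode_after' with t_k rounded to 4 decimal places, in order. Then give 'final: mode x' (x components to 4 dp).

Mode 0: guard c·x = 1.1118 hit at Δt = 0.4883 (t = 0.4883), x⁻ = (1.1118) → reset → x⁺ = (1.2396), jump to mode 1
Mode 1: guard c·x = 0.7606 hit at Δt = 1.5851 (t = 2.0734), x⁻ = (-0.7606) → reset → x⁺ = (-0.1969), jump to mode 0
Mode 0: guard c·x = 1.1118 hit at Δt = 1.7851 (t = 3.8585), x⁻ = (1.1118) → reset → x⁺ = (1.2396), jump to mode 1
Mode 1: guard c·x = 0.7606 hit at Δt = 1.5851 (t = 5.4436), x⁻ = (-0.7606) → reset → x⁺ = (-0.1969), jump to mode 0
Mode 0: flow for 0.7692 to horizon, guard not reached → x = (0.6546)

1 0.4883 0->1
2 2.0734 1->0
3 3.8585 0->1
4 5.4436 1->0
final: 0 0.6546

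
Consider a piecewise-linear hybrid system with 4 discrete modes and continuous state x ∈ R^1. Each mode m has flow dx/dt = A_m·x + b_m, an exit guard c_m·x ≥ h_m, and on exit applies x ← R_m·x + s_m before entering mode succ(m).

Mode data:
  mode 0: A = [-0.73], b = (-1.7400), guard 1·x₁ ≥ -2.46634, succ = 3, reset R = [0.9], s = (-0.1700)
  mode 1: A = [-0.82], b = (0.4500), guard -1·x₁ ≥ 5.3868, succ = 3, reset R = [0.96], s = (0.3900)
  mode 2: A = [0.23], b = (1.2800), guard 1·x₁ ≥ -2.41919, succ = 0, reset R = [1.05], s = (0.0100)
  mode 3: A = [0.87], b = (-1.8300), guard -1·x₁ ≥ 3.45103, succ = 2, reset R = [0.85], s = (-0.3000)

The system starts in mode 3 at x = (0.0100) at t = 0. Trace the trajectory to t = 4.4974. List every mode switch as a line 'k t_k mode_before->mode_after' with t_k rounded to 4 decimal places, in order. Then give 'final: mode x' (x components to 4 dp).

Mode 3: guard c·x = 3.4510 hit at Δt = 1.1216 (t = 1.1216), x⁻ = (-3.4510) → reset → x⁺ = (-3.2334), jump to mode 2
Mode 2: guard c·x = -2.4192 hit at Δt = 1.3021 (t = 2.4237), x⁻ = (-2.4192) → reset → x⁺ = (-2.5301), jump to mode 0
Mode 0: guard c·x = -2.4663 hit at Δt = 0.7828 (t = 3.2065), x⁻ = (-2.4663) → reset → x⁺ = (-2.3897), jump to mode 3
Mode 3: guard c·x = 3.4510 hit at Δt = 0.2437 (t = 3.4503), x⁻ = (-3.4510) → reset → x⁺ = (-3.2334), jump to mode 2
Mode 2: flow for 1.0471 to horizon, guard not reached → x = (-2.5984)

1 1.1216 3->2
2 2.4237 2->0
3 3.2065 0->3
4 3.4503 3->2
final: 2 -2.5984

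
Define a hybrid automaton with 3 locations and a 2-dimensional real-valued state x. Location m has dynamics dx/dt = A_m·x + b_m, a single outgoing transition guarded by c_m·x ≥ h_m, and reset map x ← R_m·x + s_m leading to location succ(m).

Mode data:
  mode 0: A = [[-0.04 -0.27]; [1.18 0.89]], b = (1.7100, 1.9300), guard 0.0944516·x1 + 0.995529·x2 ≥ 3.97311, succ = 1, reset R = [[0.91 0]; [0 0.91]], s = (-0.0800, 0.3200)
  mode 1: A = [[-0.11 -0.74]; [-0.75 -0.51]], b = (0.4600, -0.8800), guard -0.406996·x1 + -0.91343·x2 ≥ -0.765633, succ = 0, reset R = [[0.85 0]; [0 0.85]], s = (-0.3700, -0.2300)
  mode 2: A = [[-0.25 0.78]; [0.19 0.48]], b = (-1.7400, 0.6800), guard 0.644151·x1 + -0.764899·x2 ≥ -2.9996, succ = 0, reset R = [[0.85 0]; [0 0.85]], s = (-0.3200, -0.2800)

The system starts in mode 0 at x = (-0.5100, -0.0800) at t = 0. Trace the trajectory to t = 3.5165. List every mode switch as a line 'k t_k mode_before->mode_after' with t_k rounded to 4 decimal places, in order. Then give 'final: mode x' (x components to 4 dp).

Mode 0: guard c·x = 3.9731 hit at Δt = 1.1121 (t = 1.1121), x⁻ = (0.9494, 3.9009) → reset → x⁺ = (0.7840, 3.8698), jump to mode 1
Mode 1: guard c·x = -0.7656 hit at Δt = 1.4637 (t = 2.5758), x⁻ = (-0.9330, 1.2539) → reset → x⁺ = (-1.1630, 0.8358), jump to mode 0
Mode 0: flow for 0.9407 to horizon, guard not reached → x = (-0.0338, 3.7041)

1 1.1121 0->1
2 2.5758 1->0
final: 0 -0.0338 3.7041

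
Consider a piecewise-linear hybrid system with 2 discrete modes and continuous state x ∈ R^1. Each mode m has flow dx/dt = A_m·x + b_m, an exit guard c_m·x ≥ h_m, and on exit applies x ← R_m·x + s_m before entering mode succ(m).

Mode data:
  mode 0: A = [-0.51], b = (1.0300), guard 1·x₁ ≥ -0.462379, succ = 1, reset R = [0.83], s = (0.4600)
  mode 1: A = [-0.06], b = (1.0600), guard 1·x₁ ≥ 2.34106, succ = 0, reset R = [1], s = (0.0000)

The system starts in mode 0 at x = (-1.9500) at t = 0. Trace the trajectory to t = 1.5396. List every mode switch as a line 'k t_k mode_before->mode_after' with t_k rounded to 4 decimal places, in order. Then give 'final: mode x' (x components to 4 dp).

Mode 0: guard c·x = -0.4624 hit at Δt = 0.9208 (t = 0.9208), x⁻ = (-0.4624) → reset → x⁺ = (0.0762), jump to mode 1
Mode 1: flow for 0.6188 to horizon, guard not reached → x = (0.7173)

1 0.9208 0->1
final: 1 0.7173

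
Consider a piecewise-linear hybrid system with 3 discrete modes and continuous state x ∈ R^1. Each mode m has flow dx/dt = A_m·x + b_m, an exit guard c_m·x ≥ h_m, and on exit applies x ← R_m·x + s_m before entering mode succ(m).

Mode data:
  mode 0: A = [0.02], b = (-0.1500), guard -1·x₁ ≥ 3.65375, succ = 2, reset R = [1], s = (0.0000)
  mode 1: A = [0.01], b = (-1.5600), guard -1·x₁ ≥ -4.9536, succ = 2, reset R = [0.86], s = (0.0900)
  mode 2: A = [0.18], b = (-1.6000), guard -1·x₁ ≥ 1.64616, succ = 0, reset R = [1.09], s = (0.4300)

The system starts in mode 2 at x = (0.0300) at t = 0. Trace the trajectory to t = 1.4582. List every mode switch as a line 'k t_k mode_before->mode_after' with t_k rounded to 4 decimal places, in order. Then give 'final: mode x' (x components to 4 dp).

Mode 2: guard c·x = 1.6462 hit at Δt = 0.9627 (t = 0.9627), x⁻ = (-1.6462) → reset → x⁺ = (-1.3643), jump to mode 0
Mode 0: flow for 0.4955 to horizon, guard not reached → x = (-1.4526)

1 0.9627 2->0
final: 0 -1.4526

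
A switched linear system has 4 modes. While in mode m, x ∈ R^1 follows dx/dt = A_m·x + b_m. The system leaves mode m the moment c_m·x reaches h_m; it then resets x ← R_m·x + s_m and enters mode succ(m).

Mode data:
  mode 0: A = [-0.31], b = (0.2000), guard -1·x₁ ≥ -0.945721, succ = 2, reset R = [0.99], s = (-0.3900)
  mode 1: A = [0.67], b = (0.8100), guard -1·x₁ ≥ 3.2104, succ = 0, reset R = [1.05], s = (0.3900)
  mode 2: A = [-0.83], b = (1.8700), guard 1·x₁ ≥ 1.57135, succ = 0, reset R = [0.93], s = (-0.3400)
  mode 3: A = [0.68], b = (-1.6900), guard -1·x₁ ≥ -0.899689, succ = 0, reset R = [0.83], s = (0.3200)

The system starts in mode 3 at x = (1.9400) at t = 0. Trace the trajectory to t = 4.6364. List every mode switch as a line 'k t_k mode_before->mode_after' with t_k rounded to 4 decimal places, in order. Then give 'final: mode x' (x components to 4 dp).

1 1.5697 3->0
2 2.6612 0->2
3 3.7670 2->0
final: 0 1.0089

Mode 3: guard c·x = -0.8997 hit at Δt = 1.5697 (t = 1.5697), x⁻ = (0.8997) → reset → x⁺ = (1.0667), jump to mode 0
Mode 0: guard c·x = -0.9457 hit at Δt = 1.0915 (t = 2.6612), x⁻ = (0.9457) → reset → x⁺ = (0.5463), jump to mode 2
Mode 2: guard c·x = 1.5714 hit at Δt = 1.1058 (t = 3.7670), x⁻ = (1.5713) → reset → x⁺ = (1.1214), jump to mode 0
Mode 0: flow for 0.8694 to horizon, guard not reached → x = (1.0089)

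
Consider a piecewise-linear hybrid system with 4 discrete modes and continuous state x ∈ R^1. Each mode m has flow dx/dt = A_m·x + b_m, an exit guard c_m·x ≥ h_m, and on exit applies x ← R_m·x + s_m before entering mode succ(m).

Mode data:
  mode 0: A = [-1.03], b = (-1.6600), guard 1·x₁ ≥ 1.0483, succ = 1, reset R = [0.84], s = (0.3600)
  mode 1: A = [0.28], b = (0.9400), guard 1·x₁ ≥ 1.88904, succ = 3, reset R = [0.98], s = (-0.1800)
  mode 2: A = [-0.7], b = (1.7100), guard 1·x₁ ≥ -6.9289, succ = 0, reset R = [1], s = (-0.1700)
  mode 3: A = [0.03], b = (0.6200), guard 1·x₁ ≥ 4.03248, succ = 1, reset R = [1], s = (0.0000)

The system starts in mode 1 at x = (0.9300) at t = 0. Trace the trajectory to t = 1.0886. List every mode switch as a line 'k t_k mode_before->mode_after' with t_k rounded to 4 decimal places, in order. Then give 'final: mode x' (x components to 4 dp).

Mode 1: guard c·x = 1.8890 hit at Δt = 0.7210 (t = 0.7210), x⁻ = (1.8890) → reset → x⁺ = (1.6713), jump to mode 3
Mode 3: flow for 0.3676 to horizon, guard not reached → x = (1.9190)

1 0.7210 1->3
final: 3 1.9190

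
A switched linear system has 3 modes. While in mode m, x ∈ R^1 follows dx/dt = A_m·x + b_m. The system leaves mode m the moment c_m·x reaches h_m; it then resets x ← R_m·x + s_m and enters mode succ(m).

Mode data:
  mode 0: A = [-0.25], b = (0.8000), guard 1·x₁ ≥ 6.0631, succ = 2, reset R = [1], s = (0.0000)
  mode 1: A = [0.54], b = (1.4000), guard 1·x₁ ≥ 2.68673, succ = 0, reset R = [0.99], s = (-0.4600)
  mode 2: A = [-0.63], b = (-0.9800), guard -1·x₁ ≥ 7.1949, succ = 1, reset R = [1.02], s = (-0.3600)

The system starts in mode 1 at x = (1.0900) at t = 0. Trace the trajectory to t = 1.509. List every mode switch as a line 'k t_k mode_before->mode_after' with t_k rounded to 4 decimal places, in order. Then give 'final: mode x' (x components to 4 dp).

1 0.6670 1->0
final: 0 2.3897

Mode 1: guard c·x = 2.6867 hit at Δt = 0.6670 (t = 0.6670), x⁻ = (2.6867) → reset → x⁺ = (2.1999), jump to mode 0
Mode 0: flow for 0.8420 to horizon, guard not reached → x = (2.3897)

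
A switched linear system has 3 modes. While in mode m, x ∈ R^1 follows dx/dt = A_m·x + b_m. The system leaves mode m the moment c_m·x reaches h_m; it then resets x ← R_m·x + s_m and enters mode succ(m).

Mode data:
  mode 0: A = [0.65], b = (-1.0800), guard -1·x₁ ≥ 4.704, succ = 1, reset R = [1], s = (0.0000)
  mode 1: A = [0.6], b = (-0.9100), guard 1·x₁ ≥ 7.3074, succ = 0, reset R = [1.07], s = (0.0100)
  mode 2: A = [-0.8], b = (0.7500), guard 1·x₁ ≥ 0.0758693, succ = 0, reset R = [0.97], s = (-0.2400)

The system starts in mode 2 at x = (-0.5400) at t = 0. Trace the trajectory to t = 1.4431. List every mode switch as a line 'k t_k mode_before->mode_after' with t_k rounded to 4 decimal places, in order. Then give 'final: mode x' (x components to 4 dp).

1 0.6741 2->0
final: 0 -1.3518

Mode 2: guard c·x = 0.0759 hit at Δt = 0.6741 (t = 0.6741), x⁻ = (0.0759) → reset → x⁺ = (-0.1664), jump to mode 0
Mode 0: flow for 0.7690 to horizon, guard not reached → x = (-1.3518)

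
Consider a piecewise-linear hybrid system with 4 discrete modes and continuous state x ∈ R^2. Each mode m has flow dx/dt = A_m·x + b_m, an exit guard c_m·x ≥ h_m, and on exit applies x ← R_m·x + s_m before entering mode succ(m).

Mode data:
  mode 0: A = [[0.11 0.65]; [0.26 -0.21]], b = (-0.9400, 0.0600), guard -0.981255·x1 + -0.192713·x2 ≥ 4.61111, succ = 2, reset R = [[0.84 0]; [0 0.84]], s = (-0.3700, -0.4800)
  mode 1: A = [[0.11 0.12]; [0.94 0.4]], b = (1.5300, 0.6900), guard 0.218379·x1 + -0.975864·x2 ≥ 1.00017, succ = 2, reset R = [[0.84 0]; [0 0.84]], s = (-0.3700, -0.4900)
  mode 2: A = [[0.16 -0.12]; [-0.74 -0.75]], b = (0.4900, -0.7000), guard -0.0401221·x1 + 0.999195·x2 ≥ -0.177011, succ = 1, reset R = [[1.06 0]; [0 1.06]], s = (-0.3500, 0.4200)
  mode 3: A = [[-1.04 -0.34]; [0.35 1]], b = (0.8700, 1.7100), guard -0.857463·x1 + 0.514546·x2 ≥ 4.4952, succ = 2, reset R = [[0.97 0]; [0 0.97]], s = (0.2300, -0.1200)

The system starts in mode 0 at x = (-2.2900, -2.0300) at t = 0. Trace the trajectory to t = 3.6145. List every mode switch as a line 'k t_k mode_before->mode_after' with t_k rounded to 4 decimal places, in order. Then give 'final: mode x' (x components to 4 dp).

Mode 0: guard c·x = 4.6111 hit at Δt = 0.7323 (t = 0.7323), x⁻ = (-4.2519, -2.2775) → reset → x⁺ = (-3.9416, -2.3931), jump to mode 2
Mode 2: guard c·x = -0.1770 hit at Δt = 0.6506 (t = 1.3829), x⁻ = (-3.9312, -0.3350) → reset → x⁺ = (-4.5171, 0.0649), jump to mode 1
Mode 1: guard c·x = 1.0002 hit at Δt = 0.5407 (t = 1.9236), x⁻ = (-4.0020, -1.9205) → reset → x⁺ = (-3.7317, -2.1032), jump to mode 2
Mode 2: guard c·x = -0.1770 hit at Δt = 0.6116 (t = 2.5352), x⁻ = (-3.7110, -0.3262) → reset → x⁺ = (-4.2836, 0.0743), jump to mode 1
Mode 1: guard c·x = 1.0002 hit at Δt = 0.5653 (t = 3.1005), x⁻ = (-3.7270, -1.8589) → reset → x⁺ = (-3.5007, -2.0515), jump to mode 2
Mode 2: flow for 0.5140 to horizon, guard not reached → x = (-3.4555, -0.5988)

1 0.7323 0->2
2 1.3829 2->1
3 1.9236 1->2
4 2.5352 2->1
5 3.1005 1->2
final: 2 -3.4555 -0.5988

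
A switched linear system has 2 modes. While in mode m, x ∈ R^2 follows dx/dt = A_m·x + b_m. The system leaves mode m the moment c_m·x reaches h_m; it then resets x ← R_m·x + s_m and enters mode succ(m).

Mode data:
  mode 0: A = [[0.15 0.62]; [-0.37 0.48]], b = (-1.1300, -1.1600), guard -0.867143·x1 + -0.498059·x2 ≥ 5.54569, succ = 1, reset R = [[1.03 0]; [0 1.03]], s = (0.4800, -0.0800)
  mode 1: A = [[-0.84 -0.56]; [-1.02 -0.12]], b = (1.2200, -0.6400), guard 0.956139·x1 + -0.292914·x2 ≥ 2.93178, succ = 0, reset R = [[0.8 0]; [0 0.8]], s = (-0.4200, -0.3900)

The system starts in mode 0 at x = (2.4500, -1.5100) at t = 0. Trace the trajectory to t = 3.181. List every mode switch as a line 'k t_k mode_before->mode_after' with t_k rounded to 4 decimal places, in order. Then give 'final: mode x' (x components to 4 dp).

1 1.5216 0->1
2 2.2452 1->0
3 2.7700 0->1
final: 1 0.6164 -7.3347

Mode 0: guard c·x = 5.5457 hit at Δt = 1.5216 (t = 1.5216), x⁻ = (-2.8138, -6.2357) → reset → x⁺ = (-2.4182, -6.5028), jump to mode 1
Mode 1: guard c·x = 2.9318 hit at Δt = 0.7236 (t = 2.2452), x⁻ = (1.1897, -6.1255) → reset → x⁺ = (0.5318, -5.2904), jump to mode 0
Mode 0: guard c·x = 5.5457 hit at Δt = 0.5248 (t = 2.7700), x⁻ = (-2.1763, -7.3456) → reset → x⁺ = (-1.7616, -7.6460), jump to mode 1
Mode 1: flow for 0.4110 to horizon, guard not reached → x = (0.6164, -7.3347)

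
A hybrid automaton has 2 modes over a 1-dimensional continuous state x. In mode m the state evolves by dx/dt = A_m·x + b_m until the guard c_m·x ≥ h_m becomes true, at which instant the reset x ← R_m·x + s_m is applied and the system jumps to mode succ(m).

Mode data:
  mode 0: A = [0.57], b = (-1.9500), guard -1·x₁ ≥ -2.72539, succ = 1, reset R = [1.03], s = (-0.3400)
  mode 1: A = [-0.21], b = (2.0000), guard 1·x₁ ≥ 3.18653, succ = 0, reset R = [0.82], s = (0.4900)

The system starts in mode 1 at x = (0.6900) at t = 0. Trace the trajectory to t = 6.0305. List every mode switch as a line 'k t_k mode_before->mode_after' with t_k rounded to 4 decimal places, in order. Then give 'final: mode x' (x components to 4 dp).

Mode 1: guard c·x = 3.1865 hit at Δt = 1.5816 (t = 1.5816), x⁻ = (3.1865) → reset → x⁺ = (3.1030), jump to mode 0
Mode 0: guard c·x = -2.7254 hit at Δt = 1.3728 (t = 2.9544), x⁻ = (2.7254) → reset → x⁺ = (2.4672), jump to mode 1
Mode 1: guard c·x = 3.1865 hit at Δt = 0.5120 (t = 3.4664), x⁻ = (3.1865) → reset → x⁺ = (3.1030), jump to mode 0
Mode 0: guard c·x = -2.7254 hit at Δt = 1.3728 (t = 4.8392), x⁻ = (2.7254) → reset → x⁺ = (2.4672), jump to mode 1
Mode 1: guard c·x = 3.1865 hit at Δt = 0.5120 (t = 5.3513), x⁻ = (3.1865) → reset → x⁺ = (3.1030), jump to mode 0
Mode 0: flow for 0.6792 to horizon, guard not reached → x = (2.9526)

1 1.5816 1->0
2 2.9544 0->1
3 3.4664 1->0
4 4.8392 0->1
5 5.3513 1->0
final: 0 2.9526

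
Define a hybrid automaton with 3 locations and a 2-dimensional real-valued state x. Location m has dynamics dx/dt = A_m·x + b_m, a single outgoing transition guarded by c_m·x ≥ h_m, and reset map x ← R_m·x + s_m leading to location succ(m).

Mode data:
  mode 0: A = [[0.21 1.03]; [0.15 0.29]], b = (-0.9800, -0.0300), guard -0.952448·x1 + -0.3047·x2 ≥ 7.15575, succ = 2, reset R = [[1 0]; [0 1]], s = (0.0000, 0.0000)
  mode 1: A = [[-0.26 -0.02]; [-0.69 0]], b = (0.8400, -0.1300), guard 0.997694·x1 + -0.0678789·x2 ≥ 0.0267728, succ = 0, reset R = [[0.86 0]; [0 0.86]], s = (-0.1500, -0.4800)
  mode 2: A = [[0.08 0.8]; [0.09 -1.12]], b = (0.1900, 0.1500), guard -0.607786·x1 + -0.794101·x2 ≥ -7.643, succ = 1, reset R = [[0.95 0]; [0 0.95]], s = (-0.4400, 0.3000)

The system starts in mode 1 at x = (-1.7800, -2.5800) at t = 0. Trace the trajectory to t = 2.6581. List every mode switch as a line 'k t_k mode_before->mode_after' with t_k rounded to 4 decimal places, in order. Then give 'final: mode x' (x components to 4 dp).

1 1.5127 1->0
final: 0 -5.0450 -3.3992

Mode 1: guard c·x = 0.0268 hit at Δt = 1.5127 (t = 1.5127), x⁻ = (-0.0994, -1.8550) → reset → x⁺ = (-0.2355, -2.0753), jump to mode 0
Mode 0: flow for 1.1454 to horizon, guard not reached → x = (-5.0450, -3.3992)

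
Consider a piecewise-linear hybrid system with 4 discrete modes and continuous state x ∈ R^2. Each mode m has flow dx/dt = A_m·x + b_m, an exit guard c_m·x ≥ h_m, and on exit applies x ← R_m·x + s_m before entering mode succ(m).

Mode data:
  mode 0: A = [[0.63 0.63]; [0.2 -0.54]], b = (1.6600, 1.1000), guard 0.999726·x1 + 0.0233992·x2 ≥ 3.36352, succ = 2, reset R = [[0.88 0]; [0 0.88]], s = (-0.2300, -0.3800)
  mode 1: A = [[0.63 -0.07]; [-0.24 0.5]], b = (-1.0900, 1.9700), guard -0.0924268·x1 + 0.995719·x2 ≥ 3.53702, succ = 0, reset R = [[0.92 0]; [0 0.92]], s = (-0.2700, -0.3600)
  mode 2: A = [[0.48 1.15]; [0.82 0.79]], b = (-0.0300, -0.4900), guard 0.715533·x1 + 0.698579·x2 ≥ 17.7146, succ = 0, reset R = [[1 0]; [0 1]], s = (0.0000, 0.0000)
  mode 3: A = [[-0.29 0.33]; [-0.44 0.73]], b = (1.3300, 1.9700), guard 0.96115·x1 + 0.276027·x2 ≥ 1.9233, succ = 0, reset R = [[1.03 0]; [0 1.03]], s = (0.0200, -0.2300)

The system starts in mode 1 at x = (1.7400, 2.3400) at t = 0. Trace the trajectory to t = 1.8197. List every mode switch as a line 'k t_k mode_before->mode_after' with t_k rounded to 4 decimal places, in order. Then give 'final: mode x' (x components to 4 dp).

Mode 1: guard c·x = 3.5370 hit at Δt = 0.4456 (t = 0.4456), x⁻ = (1.6365, 3.7041) → reset → x⁺ = (1.2355, 3.0478), jump to mode 0
Mode 0: guard c·x = 3.3635 hit at Δt = 0.4151 (t = 0.8607), x⁻ = (3.2939, 3.0128) → reset → x⁺ = (2.6687, 2.2713), jump to mode 2
Mode 2: flow for 0.9590 to horizon, guard not reached → x = (11.2630, 10.5087)

1 0.4456 1->0
2 0.8607 0->2
final: 2 11.2630 10.5087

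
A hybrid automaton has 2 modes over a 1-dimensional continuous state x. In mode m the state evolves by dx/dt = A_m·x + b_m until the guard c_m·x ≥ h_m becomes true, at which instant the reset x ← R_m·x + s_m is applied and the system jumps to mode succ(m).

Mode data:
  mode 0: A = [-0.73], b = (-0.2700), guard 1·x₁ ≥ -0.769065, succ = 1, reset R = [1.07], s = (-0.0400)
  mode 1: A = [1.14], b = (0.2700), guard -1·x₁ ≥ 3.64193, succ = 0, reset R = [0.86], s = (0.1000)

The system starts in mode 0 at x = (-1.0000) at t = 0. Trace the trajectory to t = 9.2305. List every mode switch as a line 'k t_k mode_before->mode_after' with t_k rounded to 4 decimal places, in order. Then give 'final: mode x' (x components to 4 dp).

Mode 0: guard c·x = -0.7691 hit at Δt = 0.6253 (t = 0.6253), x⁻ = (-0.7691) → reset → x⁺ = (-0.8629), jump to mode 1
Mode 1: guard c·x = 3.6419 hit at Δt = 1.4856 (t = 2.1109), x⁻ = (-3.6419) → reset → x⁺ = (-3.0321), jump to mode 0
Mode 0: guard c·x = -0.7691 hit at Δt = 2.5992 (t = 4.7101), x⁻ = (-0.7691) → reset → x⁺ = (-0.8629), jump to mode 1
Mode 1: guard c·x = 3.6419 hit at Δt = 1.4856 (t = 6.1957), x⁻ = (-3.6419) → reset → x⁺ = (-3.0321), jump to mode 0
Mode 0: guard c·x = -0.7691 hit at Δt = 2.5992 (t = 8.7950), x⁻ = (-0.7691) → reset → x⁺ = (-0.8629), jump to mode 1
Mode 1: flow for 0.4355 to horizon, guard not reached → x = (-1.2654)

1 0.6253 0->1
2 2.1109 1->0
3 4.7101 0->1
4 6.1957 1->0
5 8.7950 0->1
final: 1 -1.2654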